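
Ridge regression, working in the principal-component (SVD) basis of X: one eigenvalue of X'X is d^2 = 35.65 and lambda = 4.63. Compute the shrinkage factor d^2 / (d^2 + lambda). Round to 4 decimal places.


Denominator = d^2 + lambda = 35.65 + 4.63 = 40.2800.
Shrinkage = 35.65 / 40.2800 = 0.8851.

0.8851


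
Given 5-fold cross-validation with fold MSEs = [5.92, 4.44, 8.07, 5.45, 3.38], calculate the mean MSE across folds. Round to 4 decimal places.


Total MSE across folds = 27.2600.
CV-MSE = 27.2600/5 = 5.4520.

5.4520


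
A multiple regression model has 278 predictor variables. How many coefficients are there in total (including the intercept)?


Total coefficients = number of predictors + 1 (for the intercept).
= 278 + 1 = 279.

279


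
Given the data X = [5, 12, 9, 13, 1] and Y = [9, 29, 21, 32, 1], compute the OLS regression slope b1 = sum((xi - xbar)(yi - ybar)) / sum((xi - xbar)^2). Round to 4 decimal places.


Calculate xbar = 8.0000, ybar = 18.4000.
S_xx = 100.0000, S_xy = 263.0000.
Using b1 = S_xy / S_xx = 263.0000 / 100.0000, we get b1 = 2.6300.

2.6300


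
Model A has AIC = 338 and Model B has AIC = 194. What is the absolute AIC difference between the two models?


|AIC_A - AIC_B| = |338 - 194| = 144.
Model B is preferred (lower AIC).

144


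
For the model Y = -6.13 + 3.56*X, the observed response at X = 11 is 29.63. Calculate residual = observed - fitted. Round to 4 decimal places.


Fitted value at X = 11 is yhat = -6.13 + 3.56*11 = 33.0300.
Residual = 29.63 - 33.0300 = -3.4000.

-3.4000


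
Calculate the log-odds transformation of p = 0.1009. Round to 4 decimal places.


The odds are p/(1-p) = 0.1009 / 0.8991 = 0.1122.
logit(p) = ln(0.1122) = -2.1873.

-2.1873


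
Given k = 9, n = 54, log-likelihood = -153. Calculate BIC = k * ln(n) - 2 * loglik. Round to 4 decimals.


ln(54) = 3.988984.
k * ln(n) = 9 * 3.988984 = 35.900856.
-2L = 306.
BIC = 35.900856 + 306 = 341.900856, which rounds to 341.9009.

341.9009


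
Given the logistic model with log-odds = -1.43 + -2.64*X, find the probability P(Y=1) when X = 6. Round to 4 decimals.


z = -1.43 + -2.64 * 6 = -17.2700.
Sigmoid: P = 1 / (1 + exp(17.2700)) = 0.0000.

0.0000


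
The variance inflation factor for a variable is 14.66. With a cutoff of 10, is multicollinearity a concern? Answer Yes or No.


The threshold is 10.
VIF = 14.66 is >= 10.
Multicollinearity indication: Yes.

Yes


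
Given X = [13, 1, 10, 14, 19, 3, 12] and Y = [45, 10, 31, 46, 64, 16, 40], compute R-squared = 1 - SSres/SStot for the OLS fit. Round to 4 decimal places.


After computing the OLS fit (b0=5.8854, b1=2.9278):
SSres = 29.6092, SStot = 2082.0000.
R^2 = 1 - 29.6092/2082.0000 = 0.9858.

0.9858


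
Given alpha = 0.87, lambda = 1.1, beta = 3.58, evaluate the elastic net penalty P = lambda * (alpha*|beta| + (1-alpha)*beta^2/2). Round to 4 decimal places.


Compute:
L1 = 0.87 * 3.58 = 3.1146.
L2 = 0.13 * 3.58^2 / 2 = 0.8331.
Penalty = 1.1 * (3.1146 + 0.8331) = 4.3424.

4.3424


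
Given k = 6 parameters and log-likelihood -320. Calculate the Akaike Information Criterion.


AIC = 2k - 2*loglik = 2(6) - 2(-320).
= 12 + 640 = 652.

652


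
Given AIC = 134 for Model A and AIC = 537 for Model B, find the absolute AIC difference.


|AIC_A - AIC_B| = |134 - 537| = 403.
Model A is preferred (lower AIC).

403


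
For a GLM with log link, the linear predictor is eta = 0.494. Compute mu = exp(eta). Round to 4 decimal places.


Apply the inverse link:
mu = e^0.494 = 1.6389.

1.6389


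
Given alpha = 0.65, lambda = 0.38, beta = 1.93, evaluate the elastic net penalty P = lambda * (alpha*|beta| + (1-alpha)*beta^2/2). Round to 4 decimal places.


alpha * |beta| = 0.65 * 1.93 = 1.2545.
(1-alpha) * beta^2/2 = 0.35 * 3.7249/2 = 0.6519.
Total = 0.38 * (1.2545 + 0.6519) = 0.7244.

0.7244


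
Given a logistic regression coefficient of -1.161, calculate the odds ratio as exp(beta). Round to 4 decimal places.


The odds ratio is computed as:
OR = e^(-1.161) = 0.3132.

0.3132


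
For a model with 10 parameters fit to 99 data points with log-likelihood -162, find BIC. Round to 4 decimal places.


ln(99) = 4.595120.
k * ln(n) = 10 * 4.595120 = 45.951200.
-2L = 324.
BIC = 45.951200 + 324 = 369.951200, which rounds to 369.9512.

369.9512


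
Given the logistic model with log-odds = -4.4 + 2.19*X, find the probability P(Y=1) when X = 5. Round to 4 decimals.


Compute z = -4.4 + (2.19)(5) = 6.5500.
exp(-z) = 0.0014.
P = 1/(1 + 0.0014) = 0.9986.

0.9986


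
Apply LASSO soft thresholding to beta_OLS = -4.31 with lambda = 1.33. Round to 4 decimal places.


|beta_OLS| = 4.31.
lambda = 1.33.
Since |beta| > lambda, coefficient = sign(beta)*(|beta| - lambda) = -2.9800.
Result = -2.9800.

-2.9800


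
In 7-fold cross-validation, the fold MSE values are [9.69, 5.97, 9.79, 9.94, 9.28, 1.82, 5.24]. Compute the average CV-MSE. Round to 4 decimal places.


Total MSE across folds = 51.7300.
CV-MSE = 51.7300/7 = 7.3900.

7.3900


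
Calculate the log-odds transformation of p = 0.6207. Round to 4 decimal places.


Compute the odds: 0.6207/0.3793 = 1.6364.
Take the natural log: ln(1.6364) = 0.4925.

0.4925


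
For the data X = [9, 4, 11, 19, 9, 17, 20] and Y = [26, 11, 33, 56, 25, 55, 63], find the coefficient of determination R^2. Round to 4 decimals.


The fitted line is Y = -2.7884 + 3.2418*X.
SSres = 18.7175, SStot = 2303.7143.
R^2 = 1 - SSres/SStot = 0.9919.

0.9919


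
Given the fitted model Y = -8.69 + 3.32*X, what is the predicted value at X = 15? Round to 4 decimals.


Substitute X = 15 into the equation:
Y = -8.69 + 3.32 * 15 = -8.69 + 49.8000 = 41.1100.

41.1100


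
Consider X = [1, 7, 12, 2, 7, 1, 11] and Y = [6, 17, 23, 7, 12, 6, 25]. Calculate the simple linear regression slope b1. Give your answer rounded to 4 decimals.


Calculate xbar = 5.8571, ybar = 13.7143.
S_xx = 128.8571, S_xy = 217.7143.
Using b1 = S_xy / S_xx = 217.7143 / 128.8571, we get b1 = 1.6896.

1.6896


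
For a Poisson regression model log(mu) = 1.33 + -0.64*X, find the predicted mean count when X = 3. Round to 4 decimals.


Linear predictor: eta = 1.33 + (-0.64)(3) = -0.5900.
Expected count: mu = exp(-0.5900) = 0.5543.

0.5543


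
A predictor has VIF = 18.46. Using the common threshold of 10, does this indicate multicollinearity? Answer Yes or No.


The threshold is 10.
VIF = 18.46 is >= 10.
Multicollinearity indication: Yes.

Yes


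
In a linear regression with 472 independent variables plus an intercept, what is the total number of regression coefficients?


Each predictor gets one coefficient, plus one intercept.
Total parameters = 472 + 1 = 473.

473


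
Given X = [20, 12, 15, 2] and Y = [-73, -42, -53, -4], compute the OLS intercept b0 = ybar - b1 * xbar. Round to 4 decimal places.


The slope is b1 = -3.8205.
Sample means are xbar = 12.2500 and ybar = -43.0000.
Intercept: b0 = -43.0000 - (-3.8205)(12.2500) = 3.8017.

3.8017


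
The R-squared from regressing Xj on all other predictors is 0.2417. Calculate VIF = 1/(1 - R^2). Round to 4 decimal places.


VIF = 1 / (1 - 0.2417).
= 1 / 0.7583 = 1.3187.

1.3187


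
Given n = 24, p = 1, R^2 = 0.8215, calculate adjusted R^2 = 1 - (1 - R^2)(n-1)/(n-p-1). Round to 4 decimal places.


Plug in: Adj R^2 = 1 - (1 - 0.8215) * 23/22.
= 1 - 0.1785 * 23/22
= 1 - 4.1055 / 22
= 1 - 0.1866 = 0.8134.

0.8134


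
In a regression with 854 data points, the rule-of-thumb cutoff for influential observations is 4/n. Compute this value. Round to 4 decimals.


Cook's distance cutoff = 4/n = 4/854.
= 0.0047.

0.0047


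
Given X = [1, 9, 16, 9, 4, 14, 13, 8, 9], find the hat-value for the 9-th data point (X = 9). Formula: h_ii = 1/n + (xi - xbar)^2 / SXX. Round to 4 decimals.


Mean of X: xbar = 9.2222.
SXX = 179.5556.
For X = 9: h = 1/9 + (9 - 9.2222)^2/179.5556 = 0.1114.

0.1114


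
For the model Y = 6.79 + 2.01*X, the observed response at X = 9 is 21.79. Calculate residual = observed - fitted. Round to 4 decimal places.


Fitted value at X = 9 is yhat = 6.79 + 2.01*9 = 24.8800.
Residual = 21.79 - 24.8800 = -3.0900.

-3.0900


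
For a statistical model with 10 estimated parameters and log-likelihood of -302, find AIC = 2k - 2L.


AIC = 2*10 - 2*(-302).
= 20 + 604 = 624.

624


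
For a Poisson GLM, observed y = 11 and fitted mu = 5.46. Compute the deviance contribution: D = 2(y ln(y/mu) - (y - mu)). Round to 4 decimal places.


Compute y*ln(y/mu) = 11*ln(11/5.46) = 11*0.700446 = 7.704906.
y - mu = 5.54.
D = 2*(7.704906 - (5.54)) = 4.329812, which rounds to 4.3298.

4.3298


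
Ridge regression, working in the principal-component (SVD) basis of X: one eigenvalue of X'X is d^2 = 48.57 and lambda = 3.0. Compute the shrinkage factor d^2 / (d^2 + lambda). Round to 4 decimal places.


Compute the denominator: 48.57 + 3.0 = 51.5700.
Shrinkage factor = 48.57 / 51.5700 = 0.9418.

0.9418


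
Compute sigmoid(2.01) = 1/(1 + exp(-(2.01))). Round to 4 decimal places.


First, exp(-2.0100) = 0.1340.
Then sigma(z) = 1/(1 + 0.1340) = 0.8818.

0.8818


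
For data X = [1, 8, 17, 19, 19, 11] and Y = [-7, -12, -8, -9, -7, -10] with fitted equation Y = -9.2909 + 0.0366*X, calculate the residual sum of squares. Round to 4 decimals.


Predicted values from Y = -9.2909 + 0.0366*X.
Residuals: [2.2543, -3.0019, 0.6687, -0.4045, 1.5955, -1.1117].
SSres = 18.4855.

18.4855


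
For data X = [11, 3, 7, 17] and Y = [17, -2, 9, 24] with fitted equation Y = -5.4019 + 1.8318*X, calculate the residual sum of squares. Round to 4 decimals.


Compute predicted values, then residuals = yi - yhat_i.
Residuals: [2.2521, -2.0935, 1.5793, -1.7387].
SSres = sum(residual^2) = 14.9720.

14.9720


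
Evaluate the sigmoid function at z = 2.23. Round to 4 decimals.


First, exp(-2.2300) = 0.1075.
Then sigma(z) = 1/(1 + 0.1075) = 0.9029.

0.9029


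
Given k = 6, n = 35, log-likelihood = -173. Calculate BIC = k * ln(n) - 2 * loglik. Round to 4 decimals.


Compute k*ln(n) = 6*ln(35) = 6*3.555348 = 21.332088.
Then -2*loglik = 346.
BIC = 21.332088 + 346 = 367.332088, which rounds to 367.3321.

367.3321


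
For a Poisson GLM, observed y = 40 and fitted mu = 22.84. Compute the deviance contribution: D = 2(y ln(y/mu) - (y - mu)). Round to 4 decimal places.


Compute y*ln(y/mu) = 40*ln(40/22.84) = 40*0.560366 = 22.414640.
y - mu = 17.16.
D = 2*(22.414640 - (17.16)) = 10.509280, which rounds to 10.5093.

10.5093


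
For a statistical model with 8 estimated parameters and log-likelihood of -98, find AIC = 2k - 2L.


AIC = 2*8 - 2*(-98).
= 16 + 196 = 212.

212


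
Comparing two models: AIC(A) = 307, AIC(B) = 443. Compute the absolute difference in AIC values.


Absolute difference = |307 - 443| = 136.
The model with lower AIC (A) is preferred.

136


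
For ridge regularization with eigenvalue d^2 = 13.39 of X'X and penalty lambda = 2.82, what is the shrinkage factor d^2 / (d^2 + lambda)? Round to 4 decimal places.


d^2 + lambda = 13.39 + 2.82 = 16.2100.
Shrinkage factor = 13.39/16.2100 = 0.8260.

0.8260


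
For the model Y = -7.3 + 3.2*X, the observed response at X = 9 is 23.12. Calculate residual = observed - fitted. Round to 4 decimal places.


Predicted = -7.3 + 3.2 * 9 = 21.5000.
Residual = 23.12 - 21.5000 = 1.6200.

1.6200


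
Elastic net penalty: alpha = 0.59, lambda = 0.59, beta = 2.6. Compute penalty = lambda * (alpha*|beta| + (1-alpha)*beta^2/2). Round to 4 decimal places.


alpha * |beta| = 0.59 * 2.6 = 1.5340.
(1-alpha) * beta^2/2 = 0.41 * 6.7600/2 = 1.3858.
Total = 0.59 * (1.5340 + 1.3858) = 1.7227.

1.7227


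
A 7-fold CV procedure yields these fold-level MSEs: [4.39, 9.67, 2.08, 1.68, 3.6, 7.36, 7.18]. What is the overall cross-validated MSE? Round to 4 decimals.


Total MSE across folds = 35.9600.
CV-MSE = 35.9600/7 = 5.1371.

5.1371


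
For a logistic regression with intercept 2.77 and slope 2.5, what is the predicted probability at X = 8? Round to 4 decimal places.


z = 2.77 + 2.5 * 8 = 22.7700.
Sigmoid: P = 1 / (1 + exp(-22.7700)) = 1.0000.

1.0000


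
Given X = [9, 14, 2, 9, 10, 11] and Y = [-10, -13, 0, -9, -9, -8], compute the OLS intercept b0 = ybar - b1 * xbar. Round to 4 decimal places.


The slope is b1 = -1.0381.
Sample means are xbar = 9.1667 and ybar = -8.1667.
Intercept: b0 = -8.1667 - (-1.0381)(9.1667) = 1.3488.

1.3488


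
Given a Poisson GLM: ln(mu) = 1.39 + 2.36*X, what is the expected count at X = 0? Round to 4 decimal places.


Compute eta = 1.39 + 2.36 * 0 = 1.3900.
Apply inverse link: mu = e^1.3900 = 4.0149.

4.0149


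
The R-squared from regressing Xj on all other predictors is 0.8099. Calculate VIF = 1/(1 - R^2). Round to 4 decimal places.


VIF = 1 / (1 - 0.8099).
= 1 / 0.1901 = 5.2604.

5.2604


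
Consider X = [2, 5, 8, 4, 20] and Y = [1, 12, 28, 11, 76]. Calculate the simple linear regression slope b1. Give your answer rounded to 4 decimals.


First compute the means: xbar = 7.8000, ybar = 25.6000.
Then S_xx = sum((xi - xbar)^2) = 204.8000.
S_xy = sum((xi - xbar)(yi - ybar)) = 851.6000.
b1 = S_xy / S_xx = 851.6000 / 204.8000 = 4.1582.

4.1582


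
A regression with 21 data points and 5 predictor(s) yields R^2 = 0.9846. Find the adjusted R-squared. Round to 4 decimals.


Plug in: Adj R^2 = 1 - (1 - 0.9846) * 20/15.
= 1 - 0.0154 * 20/15
= 1 - 0.3080 / 15
= 1 - 0.0205 = 0.9795.

0.9795


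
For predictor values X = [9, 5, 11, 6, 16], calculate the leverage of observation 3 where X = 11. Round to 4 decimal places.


Mean of X: xbar = 9.4000.
SXX = 77.2000.
For X = 11: h = 1/5 + (11 - 9.4000)^2/77.2000 = 0.2332.

0.2332


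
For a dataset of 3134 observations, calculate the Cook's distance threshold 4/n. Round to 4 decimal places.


Cook's distance cutoff = 4/n = 4/3134.
= 0.0013.

0.0013


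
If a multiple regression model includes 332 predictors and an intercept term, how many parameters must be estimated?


Each predictor gets one coefficient, plus one intercept.
Total parameters = 332 + 1 = 333.

333


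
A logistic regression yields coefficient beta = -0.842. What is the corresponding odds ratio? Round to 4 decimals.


The odds ratio is computed as:
OR = e^(-0.842) = 0.4308.

0.4308


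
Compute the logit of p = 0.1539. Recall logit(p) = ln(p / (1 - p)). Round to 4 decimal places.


1 - p = 0.8461.
p/(1-p) = 0.1819.
logit = ln(0.1819) = -1.7043.

-1.7043


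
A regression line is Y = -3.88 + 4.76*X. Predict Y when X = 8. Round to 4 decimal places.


Substitute X = 8 into the equation:
Y = -3.88 + 4.76 * 8 = -3.88 + 38.0800 = 34.2000.

34.2000


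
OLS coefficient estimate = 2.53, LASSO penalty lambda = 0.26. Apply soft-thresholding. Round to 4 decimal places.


|beta_OLS| = 2.53.
lambda = 0.26.
Since |beta| > lambda, coefficient = sign(beta)*(|beta| - lambda) = 2.2700.
Result = 2.2700.

2.2700


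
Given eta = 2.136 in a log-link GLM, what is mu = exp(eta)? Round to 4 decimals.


Apply the inverse link:
mu = e^2.136 = 8.4655.

8.4655


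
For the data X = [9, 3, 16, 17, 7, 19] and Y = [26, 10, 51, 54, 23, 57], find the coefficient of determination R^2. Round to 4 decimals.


The fitted line is Y = 0.6208 + 3.0602*X.
SSres = 12.5907, SStot = 1930.8333.
R^2 = 1 - SSres/SStot = 0.9935.

0.9935


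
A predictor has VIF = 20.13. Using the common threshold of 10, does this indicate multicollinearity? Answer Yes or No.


Compare VIF = 20.13 to the threshold of 10.
20.13 >= 10, so the answer is Yes.

Yes


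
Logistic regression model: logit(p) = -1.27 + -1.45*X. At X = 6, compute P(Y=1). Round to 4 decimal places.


Linear predictor: z = -1.27 + -1.45 * 6 = -9.9700.
P = 1/(1 + exp(9.9700)) = 1/(1 + 21375.4854) = 0.0000.

0.0000


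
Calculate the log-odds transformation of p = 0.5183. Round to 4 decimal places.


Compute the odds: 0.5183/0.4817 = 1.0760.
Take the natural log: ln(1.0760) = 0.0732.

0.0732


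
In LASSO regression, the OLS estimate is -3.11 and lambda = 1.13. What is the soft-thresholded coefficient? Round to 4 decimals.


Check: |-3.11| = 3.11 vs lambda = 1.13.
Since |beta| > lambda, coefficient = sign(beta)*(|beta| - lambda) = -1.9800.
Soft-thresholded coefficient = -1.9800.

-1.9800


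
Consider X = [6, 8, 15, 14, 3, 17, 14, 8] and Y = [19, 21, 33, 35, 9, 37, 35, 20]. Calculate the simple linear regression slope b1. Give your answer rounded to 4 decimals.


Calculate xbar = 10.6250, ybar = 26.1250.
S_xx = 175.8750, S_xy = 352.3750.
Using b1 = S_xy / S_xx = 352.3750 / 175.8750, we get b1 = 2.0036.

2.0036


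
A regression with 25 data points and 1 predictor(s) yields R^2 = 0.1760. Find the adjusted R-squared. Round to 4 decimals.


Plug in: Adj R^2 = 1 - (1 - 0.1760) * 24/23.
= 1 - 0.8240 * 24/23
= 1 - 19.7760 / 23
= 1 - 0.8598 = 0.1402.

0.1402


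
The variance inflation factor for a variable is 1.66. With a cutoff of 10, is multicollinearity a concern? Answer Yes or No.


The threshold is 10.
VIF = 1.66 is < 10.
Multicollinearity indication: No.

No


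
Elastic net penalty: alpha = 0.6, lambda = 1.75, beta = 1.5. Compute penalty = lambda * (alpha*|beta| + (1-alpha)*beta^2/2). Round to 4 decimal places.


L1 component = 0.6 * |1.5| = 0.9000.
L2 component = 0.4 * 1.5^2 / 2 = 0.4500.
Penalty = 1.75 * (0.9000 + 0.4500) = 1.75 * 1.3500 = 2.3625.

2.3625


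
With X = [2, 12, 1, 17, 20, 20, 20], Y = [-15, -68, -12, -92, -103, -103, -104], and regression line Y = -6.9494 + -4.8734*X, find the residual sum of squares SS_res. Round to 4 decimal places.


Compute predicted values, then residuals = yi - yhat_i.
Residuals: [1.6962, -2.5698, -0.1772, -2.2028, 1.4174, 1.4174, 0.4174].
SSres = sum(residual^2) = 18.5570.

18.5570


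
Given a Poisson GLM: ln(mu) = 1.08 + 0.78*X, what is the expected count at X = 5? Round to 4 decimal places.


Compute eta = 1.08 + 0.78 * 5 = 4.9800.
Apply inverse link: mu = e^4.9800 = 145.4744.

145.4744


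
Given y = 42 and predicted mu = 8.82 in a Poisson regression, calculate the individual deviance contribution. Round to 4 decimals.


Compute y*ln(y/mu) = 42*ln(42/8.82) = 42*1.560648 = 65.547216.
y - mu = 33.18.
D = 2*(65.547216 - (33.18)) = 64.734432, which rounds to 64.7344.

64.7344


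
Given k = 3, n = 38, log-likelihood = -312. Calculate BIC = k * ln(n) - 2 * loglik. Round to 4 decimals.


ln(38) = 3.637586.
k * ln(n) = 3 * 3.637586 = 10.912758.
-2L = 624.
BIC = 10.912758 + 624 = 634.912758, which rounds to 634.9128.

634.9128


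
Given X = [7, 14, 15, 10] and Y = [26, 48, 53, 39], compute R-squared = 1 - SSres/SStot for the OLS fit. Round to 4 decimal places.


Fit the OLS line: b0 = 5.0366, b1 = 3.1707.
SSres = 8.8049.
SStot = 421.0000.
R^2 = 1 - 8.8049/421.0000 = 0.9791.

0.9791


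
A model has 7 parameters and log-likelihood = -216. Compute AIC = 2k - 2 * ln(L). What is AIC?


Compute:
2k = 2*7 = 14.
-2*loglik = -2*(-216) = 432.
AIC = 14 + 432 = 446.

446


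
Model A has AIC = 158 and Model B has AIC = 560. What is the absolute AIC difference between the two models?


Compute |158 - 560| = 402.
Model A has the smaller AIC.

402


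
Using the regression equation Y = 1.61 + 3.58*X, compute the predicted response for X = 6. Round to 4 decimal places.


Plug X = 6 into Y = 1.61 + 3.58*X:
Y = 1.61 + 21.4800 = 23.0900.

23.0900


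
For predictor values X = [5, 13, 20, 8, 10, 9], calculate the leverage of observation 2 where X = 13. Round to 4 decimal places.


Mean of X: xbar = 10.8333.
SXX = 134.8333.
For X = 13: h = 1/6 + (13 - 10.8333)^2/134.8333 = 0.2015.

0.2015


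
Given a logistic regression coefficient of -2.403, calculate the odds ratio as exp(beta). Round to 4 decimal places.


Odds ratio = exp(beta) = exp(-2.403).
= 0.0904.

0.0904


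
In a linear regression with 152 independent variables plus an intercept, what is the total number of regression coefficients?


Each predictor gets one coefficient, plus one intercept.
Total parameters = 152 + 1 = 153.

153


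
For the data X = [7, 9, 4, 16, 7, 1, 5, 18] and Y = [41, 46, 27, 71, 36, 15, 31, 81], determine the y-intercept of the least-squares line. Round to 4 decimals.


First find the slope: b1 = 3.7957.
Means: xbar = 8.3750, ybar = 43.5000.
b0 = ybar - b1 * xbar = 43.5000 - 3.7957 * 8.3750 = 11.7108.

11.7108


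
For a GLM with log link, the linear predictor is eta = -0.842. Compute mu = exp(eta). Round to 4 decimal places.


Apply the inverse link:
mu = e^-0.842 = 0.4308.

0.4308


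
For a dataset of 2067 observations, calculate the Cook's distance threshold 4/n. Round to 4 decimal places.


Cook's distance cutoff = 4/n = 4/2067.
= 0.0019.

0.0019


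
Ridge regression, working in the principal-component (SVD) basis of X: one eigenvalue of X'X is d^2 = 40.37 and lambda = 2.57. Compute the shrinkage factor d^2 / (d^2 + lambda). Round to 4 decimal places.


Denominator = d^2 + lambda = 40.37 + 2.57 = 42.9400.
Shrinkage = 40.37 / 42.9400 = 0.9401.

0.9401


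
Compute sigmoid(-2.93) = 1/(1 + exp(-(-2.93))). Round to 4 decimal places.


Compute exp(2.9300) = 18.7276.
Sigmoid = 1 / (1 + 18.7276) = 1 / 19.7276 = 0.0507.

0.0507


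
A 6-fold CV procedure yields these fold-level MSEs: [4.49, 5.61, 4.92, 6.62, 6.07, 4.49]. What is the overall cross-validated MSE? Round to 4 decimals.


Add all fold MSEs: 32.2000.
Divide by k = 6: 32.2000/6 = 5.3667.

5.3667


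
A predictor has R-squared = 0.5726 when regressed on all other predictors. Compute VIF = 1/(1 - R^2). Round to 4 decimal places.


Using VIF = 1/(1 - R^2_j):
1 - 0.5726 = 0.4274.
VIF = 2.3397.

2.3397


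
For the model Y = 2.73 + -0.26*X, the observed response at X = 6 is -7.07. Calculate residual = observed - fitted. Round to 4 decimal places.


Predicted = 2.73 + -0.26 * 6 = 1.1700.
Residual = -7.07 - 1.1700 = -8.2400.

-8.2400


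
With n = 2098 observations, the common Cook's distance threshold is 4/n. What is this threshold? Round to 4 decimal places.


Using the rule of thumb:
Threshold = 4 / 2098 = 0.0019.

0.0019


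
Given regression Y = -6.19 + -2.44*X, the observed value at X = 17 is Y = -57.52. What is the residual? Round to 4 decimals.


Predicted = -6.19 + -2.44 * 17 = -47.6700.
Residual = -57.52 - -47.6700 = -9.8500.

-9.8500


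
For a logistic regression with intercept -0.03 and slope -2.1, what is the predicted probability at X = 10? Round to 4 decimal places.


z = -0.03 + -2.1 * 10 = -21.0300.
Sigmoid: P = 1 / (1 + exp(21.0300)) = 0.0000.

0.0000


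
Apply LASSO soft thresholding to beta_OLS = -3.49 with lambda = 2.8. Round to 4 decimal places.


Check: |-3.49| = 3.49 vs lambda = 2.8.
Since |beta| > lambda, coefficient = sign(beta)*(|beta| - lambda) = -0.6900.
Soft-thresholded coefficient = -0.6900.

-0.6900


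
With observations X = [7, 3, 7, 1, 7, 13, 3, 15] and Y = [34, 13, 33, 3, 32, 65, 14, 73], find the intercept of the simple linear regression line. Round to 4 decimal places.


First find the slope: b1 = 5.0476.
Means: xbar = 7.0000, ybar = 33.3750.
b0 = ybar - b1 * xbar = 33.3750 - 5.0476 * 7.0000 = -1.9583.

-1.9583


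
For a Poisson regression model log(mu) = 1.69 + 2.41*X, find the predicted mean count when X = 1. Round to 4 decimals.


Compute eta = 1.69 + 2.41 * 1 = 4.1000.
Apply inverse link: mu = e^4.1000 = 60.3403.

60.3403


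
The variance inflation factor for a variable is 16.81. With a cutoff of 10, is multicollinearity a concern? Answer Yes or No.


Compare VIF = 16.81 to the threshold of 10.
16.81 >= 10, so the answer is Yes.

Yes


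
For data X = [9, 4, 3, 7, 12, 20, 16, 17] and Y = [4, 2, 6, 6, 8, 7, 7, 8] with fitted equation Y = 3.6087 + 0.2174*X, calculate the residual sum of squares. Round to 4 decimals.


Predicted values from Y = 3.6087 + 0.2174*X.
Residuals: [-1.5653, -2.4783, 1.7391, 0.8695, 1.7825, -0.9567, -0.0871, 0.6955].
SSres = 16.9565.

16.9565


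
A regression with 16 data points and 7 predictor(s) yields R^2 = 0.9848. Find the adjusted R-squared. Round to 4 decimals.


Using the formula:
(1 - 0.9848) = 0.0152.
Multiply by 15/8: 0.0152 * 15 = 0.2280, then 0.2280 / 8 = 0.0285.
Adj R^2 = 1 - 0.0285 = 0.9715.

0.9715


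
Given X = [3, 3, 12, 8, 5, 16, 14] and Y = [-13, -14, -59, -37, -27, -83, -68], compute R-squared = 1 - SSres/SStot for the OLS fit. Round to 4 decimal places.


After computing the OLS fit (b0=1.5808, b1=-5.1158):
SSres = 27.4142, SStot = 4514.0000.
R^2 = 1 - 27.4142/4514.0000 = 0.9939.

0.9939


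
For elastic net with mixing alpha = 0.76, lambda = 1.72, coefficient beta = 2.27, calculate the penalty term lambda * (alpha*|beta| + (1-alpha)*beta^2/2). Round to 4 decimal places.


L1 component = 0.76 * |2.27| = 1.7252.
L2 component = 0.24 * 2.27^2 / 2 = 0.6183.
Penalty = 1.72 * (1.7252 + 0.6183) = 1.72 * 2.3435 = 4.0309.

4.0309


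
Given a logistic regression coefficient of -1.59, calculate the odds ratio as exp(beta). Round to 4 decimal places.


The odds ratio is computed as:
OR = e^(-1.59) = 0.2039.

0.2039


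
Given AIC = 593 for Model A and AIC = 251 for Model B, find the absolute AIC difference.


Absolute difference = |593 - 251| = 342.
The model with lower AIC (B) is preferred.

342


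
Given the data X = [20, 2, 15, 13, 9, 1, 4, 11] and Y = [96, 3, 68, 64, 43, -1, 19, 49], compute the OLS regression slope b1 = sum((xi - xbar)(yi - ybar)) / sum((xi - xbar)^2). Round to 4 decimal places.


First compute the means: xbar = 9.3750, ybar = 42.6250.
Then S_xx = sum((xi - xbar)^2) = 313.8750.
S_xy = sum((xi - xbar)(yi - ybar)) = 1582.1250.
b1 = S_xy / S_xx = 1582.1250 / 313.8750 = 5.0406.

5.0406


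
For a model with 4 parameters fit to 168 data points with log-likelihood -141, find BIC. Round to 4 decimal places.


ln(168) = 5.123964.
k * ln(n) = 4 * 5.123964 = 20.495856.
-2L = 282.
BIC = 20.495856 + 282 = 302.495856, which rounds to 302.4959.

302.4959


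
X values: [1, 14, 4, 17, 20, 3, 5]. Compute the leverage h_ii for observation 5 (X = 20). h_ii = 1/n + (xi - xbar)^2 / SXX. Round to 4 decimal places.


n = 7, xbar = 9.1429.
SXX = sum((xi - xbar)^2) = 350.8571.
h = 1/7 + (20 - 9.1429)^2 / 350.8571 = 0.4788.

0.4788


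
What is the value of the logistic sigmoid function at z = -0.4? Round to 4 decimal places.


First, exp(0.4000) = 1.4918.
Then sigma(z) = 1/(1 + 1.4918) = 0.4013.

0.4013


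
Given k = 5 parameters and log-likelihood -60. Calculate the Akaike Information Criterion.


Compute:
2k = 2*5 = 10.
-2*loglik = -2*(-60) = 120.
AIC = 10 + 120 = 130.

130


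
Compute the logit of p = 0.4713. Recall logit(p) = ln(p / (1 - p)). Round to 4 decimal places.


1 - p = 0.5287.
p/(1-p) = 0.8914.
logit = ln(0.8914) = -0.1149.

-0.1149


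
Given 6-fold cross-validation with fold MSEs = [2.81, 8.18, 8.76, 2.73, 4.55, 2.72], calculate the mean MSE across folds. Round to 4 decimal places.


Add all fold MSEs: 29.7500.
Divide by k = 6: 29.7500/6 = 4.9583.

4.9583


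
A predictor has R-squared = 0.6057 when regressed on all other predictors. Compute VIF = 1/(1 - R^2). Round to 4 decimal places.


VIF = 1 / (1 - 0.6057).
= 1 / 0.3943 = 2.5361.

2.5361


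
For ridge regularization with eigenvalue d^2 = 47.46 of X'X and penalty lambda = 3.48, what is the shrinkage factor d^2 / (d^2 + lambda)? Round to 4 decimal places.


Denominator = d^2 + lambda = 47.46 + 3.48 = 50.9400.
Shrinkage = 47.46 / 50.9400 = 0.9317.

0.9317


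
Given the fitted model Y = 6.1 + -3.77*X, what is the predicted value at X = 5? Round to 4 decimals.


Substitute X = 5 into the equation:
Y = 6.1 + -3.77 * 5 = 6.1 + -18.8500 = -12.7500.

-12.7500


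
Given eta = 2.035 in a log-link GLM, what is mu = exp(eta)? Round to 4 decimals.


mu = exp(eta) = exp(2.035).
= 7.6523.

7.6523


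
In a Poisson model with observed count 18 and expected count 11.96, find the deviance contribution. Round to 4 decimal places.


y/mu = 18/11.96 = 1.505017 (approx.), and ln(18/11.96) = 0.408804.
y * ln(y/mu) = 18 * 0.408804 = 7.358472.
y - mu = 6.04.
D = 2 * (7.358472 - 6.04) = 2.636944, which rounds to 2.6369.

2.6369


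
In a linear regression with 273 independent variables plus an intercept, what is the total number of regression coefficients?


Total coefficients = number of predictors + 1 (for the intercept).
= 273 + 1 = 274.

274


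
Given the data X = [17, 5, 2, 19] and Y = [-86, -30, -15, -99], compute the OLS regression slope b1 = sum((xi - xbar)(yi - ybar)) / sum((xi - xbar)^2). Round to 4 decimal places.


The sample means are xbar = 10.7500 and ybar = -57.5000.
Compute S_xx = 216.7500 and S_xy = -1050.5000.
Slope b1 = S_xy / S_xx = -1050.5000 / 216.7500 = -4.8466.

-4.8466


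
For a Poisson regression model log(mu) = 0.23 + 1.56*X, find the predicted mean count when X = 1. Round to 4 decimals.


Linear predictor: eta = 0.23 + (1.56)(1) = 1.7900.
Expected count: mu = exp(1.7900) = 5.9895.

5.9895


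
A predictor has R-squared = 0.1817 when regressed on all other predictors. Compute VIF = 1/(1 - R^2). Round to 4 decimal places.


VIF = 1 / (1 - 0.1817).
= 1 / 0.8183 = 1.2220.

1.2220


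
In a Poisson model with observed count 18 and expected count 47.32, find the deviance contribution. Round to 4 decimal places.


y/mu = 18/47.32 = 0.380389 (approx.), and ln(18/47.32) = -0.966561.
y * ln(y/mu) = 18 * -0.966561 = -17.398098.
y - mu = -29.32.
D = 2 * (-17.398098 - -29.32) = 23.843804, which rounds to 23.8438.

23.8438


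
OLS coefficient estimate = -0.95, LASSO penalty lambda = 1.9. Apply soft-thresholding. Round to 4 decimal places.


Check: |-0.95| = 0.95 vs lambda = 1.9.
Since |beta| <= lambda, the coefficient is set to 0.
Soft-thresholded coefficient = 0.0000.

0.0000


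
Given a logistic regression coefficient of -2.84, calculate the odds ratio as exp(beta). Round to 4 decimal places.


exp(-2.84) = 0.0584.
So the odds ratio is 0.0584.

0.0584


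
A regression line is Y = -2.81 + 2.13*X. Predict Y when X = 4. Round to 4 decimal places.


Substitute X = 4 into the equation:
Y = -2.81 + 2.13 * 4 = -2.81 + 8.5200 = 5.7100.

5.7100


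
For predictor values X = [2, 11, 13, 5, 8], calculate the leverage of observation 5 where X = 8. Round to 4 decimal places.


Compute xbar = 7.8000 with n = 5 observations.
SXX = 78.8000.
Leverage = 1/5 + (8 - 7.8000)^2/78.8000 = 0.2005.

0.2005


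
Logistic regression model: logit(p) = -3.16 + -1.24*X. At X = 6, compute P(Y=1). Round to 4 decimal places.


Compute z = -3.16 + (-1.24)(6) = -10.6000.
exp(-z) = 40134.8374.
P = 1/(1 + 40134.8374) = 0.0000.

0.0000


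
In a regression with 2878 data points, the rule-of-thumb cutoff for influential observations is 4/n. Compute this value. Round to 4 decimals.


The threshold is 4/n.
4/2878 = 0.0014.

0.0014


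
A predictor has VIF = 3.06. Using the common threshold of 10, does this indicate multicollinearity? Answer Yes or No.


Check: VIF = 3.06 vs threshold = 10.
Since 3.06 < 10, the answer is No.

No


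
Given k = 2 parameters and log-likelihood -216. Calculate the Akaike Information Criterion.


Compute:
2k = 2*2 = 4.
-2*loglik = -2*(-216) = 432.
AIC = 4 + 432 = 436.

436


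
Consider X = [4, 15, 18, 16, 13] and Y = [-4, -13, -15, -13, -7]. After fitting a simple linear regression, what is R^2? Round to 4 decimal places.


After computing the OLS fit (b0=0.0000, b1=-0.7879):
SSres = 13.4545, SStot = 87.2000.
R^2 = 1 - 13.4545/87.2000 = 0.8457.

0.8457


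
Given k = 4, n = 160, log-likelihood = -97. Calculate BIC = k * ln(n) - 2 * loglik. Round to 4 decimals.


k * ln(n) = 4 * ln(160) = 4 * 5.075174 = 20.300696.
-2 * loglik = -2 * (-97) = 194.
BIC = 20.300696 + 194 = 214.300696, which rounds to 214.3007.

214.3007


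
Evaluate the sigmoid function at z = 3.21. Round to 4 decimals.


Compute exp(-3.2100) = 0.0404.
Sigmoid = 1 / (1 + 0.0404) = 1 / 1.0404 = 0.9612.

0.9612


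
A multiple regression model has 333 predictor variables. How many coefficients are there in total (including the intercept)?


Including the intercept, the model has 333 predictor coefficients + 1 intercept.
Total = 334.

334


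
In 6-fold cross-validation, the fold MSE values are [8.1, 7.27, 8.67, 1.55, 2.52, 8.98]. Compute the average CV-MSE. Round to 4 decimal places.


Add all fold MSEs: 37.0900.
Divide by k = 6: 37.0900/6 = 6.1817.

6.1817


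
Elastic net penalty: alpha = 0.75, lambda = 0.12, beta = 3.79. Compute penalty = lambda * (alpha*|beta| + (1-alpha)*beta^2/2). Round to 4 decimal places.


alpha * |beta| = 0.75 * 3.79 = 2.8425.
(1-alpha) * beta^2/2 = 0.25 * 14.3641/2 = 1.7955.
Total = 0.12 * (2.8425 + 1.7955) = 0.5566.

0.5566


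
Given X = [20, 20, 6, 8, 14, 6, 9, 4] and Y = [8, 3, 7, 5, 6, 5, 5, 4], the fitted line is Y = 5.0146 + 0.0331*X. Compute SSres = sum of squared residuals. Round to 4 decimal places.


For each point, residual = actual - predicted.
Residuals: [2.3234, -2.6766, 1.7868, -0.2794, 0.5220, -0.2132, -0.3125, -1.1470].
Sum of squared residuals = 17.5643.

17.5643


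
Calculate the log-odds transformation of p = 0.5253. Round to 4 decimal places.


1 - p = 0.4747.
p/(1-p) = 1.1066.
logit = ln(1.1066) = 0.1013.

0.1013


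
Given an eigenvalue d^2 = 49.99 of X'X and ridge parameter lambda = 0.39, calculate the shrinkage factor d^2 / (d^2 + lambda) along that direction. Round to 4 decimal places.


Denominator = d^2 + lambda = 49.99 + 0.39 = 50.3800.
Shrinkage = 49.99 / 50.3800 = 0.9923.

0.9923


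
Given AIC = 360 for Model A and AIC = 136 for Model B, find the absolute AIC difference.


Compute |360 - 136| = 224.
Model B has the smaller AIC.

224


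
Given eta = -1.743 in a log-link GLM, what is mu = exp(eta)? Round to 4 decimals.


Apply the inverse link:
mu = e^-1.743 = 0.1750.

0.1750


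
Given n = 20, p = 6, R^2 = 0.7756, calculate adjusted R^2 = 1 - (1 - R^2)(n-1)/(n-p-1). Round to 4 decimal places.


Using the formula:
(1 - 0.7756) = 0.2244.
Multiply by 19/13: 0.2244 * 19 = 4.2636, then 4.2636 / 13 = 0.3280.
Adj R^2 = 1 - 0.3280 = 0.6720.

0.6720


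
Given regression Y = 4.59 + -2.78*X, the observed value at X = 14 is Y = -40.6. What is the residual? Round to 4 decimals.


Compute yhat = 4.59 + (-2.78)(14) = -34.3300.
Residual = actual - predicted = -40.6 - -34.3300 = -6.2700.

-6.2700


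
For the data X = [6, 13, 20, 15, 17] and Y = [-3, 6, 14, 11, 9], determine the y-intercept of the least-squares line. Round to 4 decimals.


The slope is b1 = 1.1968.
Sample means are xbar = 14.2000 and ybar = 7.4000.
Intercept: b0 = 7.4000 - (1.1968)(14.2000) = -9.5939.

-9.5939


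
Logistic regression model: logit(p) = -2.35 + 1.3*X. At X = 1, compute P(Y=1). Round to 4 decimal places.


Linear predictor: z = -2.35 + 1.3 * 1 = -1.0500.
P = 1/(1 + exp(1.0500)) = 1/(1 + 2.8577) = 0.2592.

0.2592


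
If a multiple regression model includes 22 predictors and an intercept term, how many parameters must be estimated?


Including the intercept, the model has 22 predictor coefficients + 1 intercept.
Total = 23.

23


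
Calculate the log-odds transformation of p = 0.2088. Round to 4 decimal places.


1 - p = 0.7912.
p/(1-p) = 0.2639.
logit = ln(0.2639) = -1.3322.

-1.3322


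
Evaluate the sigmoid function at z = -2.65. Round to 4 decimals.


First, exp(2.6500) = 14.1540.
Then sigma(z) = 1/(1 + 14.1540) = 0.0660.

0.0660


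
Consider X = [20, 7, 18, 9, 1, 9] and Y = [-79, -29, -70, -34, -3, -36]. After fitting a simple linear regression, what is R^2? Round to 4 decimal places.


After computing the OLS fit (b0=0.2158, b1=-3.9421):
SSres = 5.9842, SStot = 3942.8333.
R^2 = 1 - 5.9842/3942.8333 = 0.9985.

0.9985


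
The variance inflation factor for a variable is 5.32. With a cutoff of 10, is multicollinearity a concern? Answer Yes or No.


Check: VIF = 5.32 vs threshold = 10.
Since 5.32 < 10, the answer is No.

No


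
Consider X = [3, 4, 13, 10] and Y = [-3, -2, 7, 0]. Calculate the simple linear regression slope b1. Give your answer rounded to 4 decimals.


Calculate xbar = 7.5000, ybar = 0.5000.
S_xx = 69.0000, S_xy = 59.0000.
Using b1 = S_xy / S_xx = 59.0000 / 69.0000, we get b1 = 0.8551.

0.8551


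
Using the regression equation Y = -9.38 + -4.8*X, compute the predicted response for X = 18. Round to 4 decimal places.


Plug X = 18 into Y = -9.38 + -4.8*X:
Y = -9.38 + -86.4000 = -95.7800.

-95.7800


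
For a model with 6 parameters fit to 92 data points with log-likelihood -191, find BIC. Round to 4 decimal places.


ln(92) = 4.521789.
k * ln(n) = 6 * 4.521789 = 27.130734.
-2L = 382.
BIC = 27.130734 + 382 = 409.130734, which rounds to 409.1307.

409.1307


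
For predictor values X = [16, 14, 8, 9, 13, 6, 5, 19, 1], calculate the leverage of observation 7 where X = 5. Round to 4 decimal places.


Mean of X: xbar = 10.1111.
SXX = 268.8889.
For X = 5: h = 1/9 + (5 - 10.1111)^2/268.8889 = 0.2083.

0.2083


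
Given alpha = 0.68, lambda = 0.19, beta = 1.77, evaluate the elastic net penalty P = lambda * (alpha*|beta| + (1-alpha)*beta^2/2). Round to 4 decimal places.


alpha * |beta| = 0.68 * 1.77 = 1.2036.
(1-alpha) * beta^2/2 = 0.32 * 3.1329/2 = 0.5013.
Total = 0.19 * (1.2036 + 0.5013) = 0.3239.

0.3239


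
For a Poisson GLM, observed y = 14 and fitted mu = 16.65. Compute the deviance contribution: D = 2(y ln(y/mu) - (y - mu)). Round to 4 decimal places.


First: ln(14/16.65) = -0.173353.
Then: 14 * -0.173353 = -2.426942.
y - mu = 14 - 16.65 = -2.65.
D = 2(-2.426942 - -2.65) = 0.446116, which rounds to 0.4461.

0.4461


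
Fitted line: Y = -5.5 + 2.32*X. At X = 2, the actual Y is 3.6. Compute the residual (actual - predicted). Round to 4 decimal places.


Fitted value at X = 2 is yhat = -5.5 + 2.32*2 = -0.8600.
Residual = 3.6 - -0.8600 = 4.4600.

4.4600


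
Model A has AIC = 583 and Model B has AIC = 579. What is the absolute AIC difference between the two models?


|AIC_A - AIC_B| = |583 - 579| = 4.
Model B is preferred (lower AIC).

4


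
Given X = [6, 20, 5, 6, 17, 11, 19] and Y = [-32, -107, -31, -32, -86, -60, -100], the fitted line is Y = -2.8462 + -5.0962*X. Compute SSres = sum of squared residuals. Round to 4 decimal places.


For each point, residual = actual - predicted.
Residuals: [1.4234, -2.2298, -2.6728, 1.4234, 3.4816, -1.0956, -0.3260].
Sum of squared residuals = 29.5962.

29.5962


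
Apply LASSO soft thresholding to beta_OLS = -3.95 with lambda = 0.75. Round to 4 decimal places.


Absolute value: |-3.95| = 3.95.
Compare to lambda = 0.75.
Since |beta| > lambda, coefficient = sign(beta)*(|beta| - lambda) = -3.2000.

-3.2000


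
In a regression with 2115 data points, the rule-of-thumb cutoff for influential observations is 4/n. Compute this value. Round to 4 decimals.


Cook's distance cutoff = 4/n = 4/2115.
= 0.0019.

0.0019


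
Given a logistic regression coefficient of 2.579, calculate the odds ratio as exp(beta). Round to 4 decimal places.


The odds ratio is computed as:
OR = e^(2.579) = 13.1839.

13.1839


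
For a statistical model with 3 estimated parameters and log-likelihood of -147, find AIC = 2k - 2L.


AIC = 2*3 - 2*(-147).
= 6 + 294 = 300.

300


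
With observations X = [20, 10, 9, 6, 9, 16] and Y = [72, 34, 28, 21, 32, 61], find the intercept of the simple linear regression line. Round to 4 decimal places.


The slope is b1 = 3.8495.
Sample means are xbar = 11.6667 and ybar = 41.3333.
Intercept: b0 = 41.3333 - (3.8495)(11.6667) = -3.5777.

-3.5777


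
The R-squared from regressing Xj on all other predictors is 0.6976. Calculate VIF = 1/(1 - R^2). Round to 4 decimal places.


Using VIF = 1/(1 - R^2_j):
1 - 0.6976 = 0.3024.
VIF = 3.3069.

3.3069
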